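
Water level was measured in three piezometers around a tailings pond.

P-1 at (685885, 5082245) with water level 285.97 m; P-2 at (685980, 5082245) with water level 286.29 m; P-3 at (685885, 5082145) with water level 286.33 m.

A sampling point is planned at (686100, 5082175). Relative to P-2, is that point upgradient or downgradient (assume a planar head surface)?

∂h/∂x = (286.29 − 285.97) / (685980 − 685885) = +0.003368
∂h/∂y = (286.33 − 285.97) / (5082145 − 5082245) = -0.003600
Head at (686100, 5082175) = 285.97 + (+0.003368)·(215) + (-0.003600)·(-70) = 286.95 m.
That is higher than the 286.29 m at P-2, so the point is upgradient.

upgradient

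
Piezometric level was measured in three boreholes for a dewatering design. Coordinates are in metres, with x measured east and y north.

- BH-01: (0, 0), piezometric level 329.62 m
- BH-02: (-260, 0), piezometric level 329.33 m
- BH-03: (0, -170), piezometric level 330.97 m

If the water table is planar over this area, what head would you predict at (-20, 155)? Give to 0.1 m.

328.4 m

∂h/∂x = (329.33 − 329.62) / (-260 − 0) = +0.001115
∂h/∂y = (330.97 − 329.62) / (-170 − 0) = -0.007941
h(-20, 155) = 329.62 + (+0.001115)·(-20) + (-0.007941)·(155) = 329.62 -0.022 -1.231 = 328.367 m.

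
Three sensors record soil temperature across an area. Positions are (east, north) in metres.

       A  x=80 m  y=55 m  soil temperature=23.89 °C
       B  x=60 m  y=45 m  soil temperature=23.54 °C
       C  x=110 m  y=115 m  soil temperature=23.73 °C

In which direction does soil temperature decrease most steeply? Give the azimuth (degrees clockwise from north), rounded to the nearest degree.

301°

Differences from A: to B (Δx, Δy, Δh) = (-20, -10, -0.35); to C = (30, 60, -0.16).
Solve a·Δx + b·Δy = ΔT: det = (-20)·60 − 30·(-10) = -900.
∂T/∂x = [(-0.35)·60 − (-0.16)·(-10)] / -900 = +0.02511
∂T/∂y = [(-20)·(-0.16) − 30·(-0.35)] / -900 = -0.01522
Steepest decrease is along −∇f: components (-0.02511 E, +0.01522 N).
Azimuth = atan2(-0.02511, +0.01522) = 301.2° ≈ 301°.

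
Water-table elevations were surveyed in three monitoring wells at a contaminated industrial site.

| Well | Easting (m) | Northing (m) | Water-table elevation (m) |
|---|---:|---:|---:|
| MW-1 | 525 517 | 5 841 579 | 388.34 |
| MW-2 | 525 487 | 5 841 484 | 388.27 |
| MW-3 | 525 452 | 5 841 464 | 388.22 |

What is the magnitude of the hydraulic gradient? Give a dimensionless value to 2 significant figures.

Differences from MW-1: to MW-2 (Δx, Δy, Δh) = (-30, -95, -0.07); to MW-3 = (-65, -115, -0.12).
Determinant of the coordinate differences = (-30)·(-115) − (-65)·(-95) = -2725.
∂h/∂x = [(-0.07)·(-115) − (-0.12)·(-95)] / -2725 = +0.001229
∂h/∂y = [(-30)·(-0.12) − (-65)·(-0.07)] / -2725 = +0.0003486
|∇h| = √(0.001229² + 0.0003486²) = 0.001277

0.0013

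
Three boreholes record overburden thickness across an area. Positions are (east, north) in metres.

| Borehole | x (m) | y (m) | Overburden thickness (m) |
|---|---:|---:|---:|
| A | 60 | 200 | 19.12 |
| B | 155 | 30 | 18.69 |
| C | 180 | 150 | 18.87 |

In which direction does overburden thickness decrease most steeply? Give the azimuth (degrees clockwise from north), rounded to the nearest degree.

Taking A as reference: B−A = (95, -170, -0.43); C−A = (120, -50, -0.25).
Determinant of the coordinate differences = 95·(-50) − 120·(-170) = 15650.
∂d/∂x = [(-0.43)·(-50) − (-0.25)·(-170)] / 15650 = -0.001342
∂d/∂y = [95·(-0.25) − 120·(-0.43)] / 15650 = +0.001780
Steepest decrease is along −∇f: components (+0.001342 E, -0.001780 N).
Azimuth = atan2(+0.001342, -0.001780) = 143.0° ≈ 143°.

143°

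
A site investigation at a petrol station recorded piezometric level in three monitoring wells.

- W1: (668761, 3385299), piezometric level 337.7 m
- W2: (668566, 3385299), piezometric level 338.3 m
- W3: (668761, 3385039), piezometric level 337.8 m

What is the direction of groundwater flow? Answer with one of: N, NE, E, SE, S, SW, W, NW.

E

∂h/∂x = (338.3 − 337.7) / (668566 − 668761) = -0.003077
∂h/∂y = (337.8 − 337.7) / (3385039 − 3385299) = -0.0003846
Flow = −∇h = (+0.003077 east, +0.0003846 north), which points east.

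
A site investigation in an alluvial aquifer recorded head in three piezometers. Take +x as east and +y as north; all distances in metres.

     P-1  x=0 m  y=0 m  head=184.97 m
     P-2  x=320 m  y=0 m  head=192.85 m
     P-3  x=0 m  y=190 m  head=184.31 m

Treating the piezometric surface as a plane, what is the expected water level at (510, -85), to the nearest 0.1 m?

∂h/∂x = (192.85 − 184.97) / (320 − 0) = +0.02462
∂h/∂y = (184.31 − 184.97) / (190 − 0) = -0.003474
h(510, -85) = 184.97 + (+0.02462)·(510) + (-0.003474)·(-85) = 184.97 +12.559 +0.295 = 197.824 m.

197.8 m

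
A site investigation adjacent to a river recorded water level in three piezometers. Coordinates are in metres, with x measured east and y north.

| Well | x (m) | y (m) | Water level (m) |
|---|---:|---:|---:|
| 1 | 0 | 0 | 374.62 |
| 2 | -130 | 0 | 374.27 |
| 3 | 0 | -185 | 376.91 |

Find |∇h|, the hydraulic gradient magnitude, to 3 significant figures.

∂h/∂x = (374.27 − 374.62) / (-130 − 0) = +0.002692
∂h/∂y = (376.91 − 374.62) / (-185 − 0) = -0.01238
|∇h| = √(0.002692² + -0.01238²) = 0.01267

0.0127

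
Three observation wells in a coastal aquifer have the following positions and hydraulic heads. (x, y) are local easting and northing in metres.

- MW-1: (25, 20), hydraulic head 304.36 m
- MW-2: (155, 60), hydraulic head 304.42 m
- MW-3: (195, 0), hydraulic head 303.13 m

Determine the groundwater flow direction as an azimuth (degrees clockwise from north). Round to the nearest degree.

164°

Three-point gradient (reference MW-1): Δ to MW-2 = (130, 40, +0.06), Δ to MW-3 = (170, -20, -1.23).
∂h/∂x = -0.005106, ∂h/∂y = +0.01810 (det = -9400).
Flow direction (−∇h) has components (+0.005106 E, -0.01810 N).
Azimuth = atan2(E, N) = atan2(+0.005106, -0.01810) = 164.2° ≈ 164°.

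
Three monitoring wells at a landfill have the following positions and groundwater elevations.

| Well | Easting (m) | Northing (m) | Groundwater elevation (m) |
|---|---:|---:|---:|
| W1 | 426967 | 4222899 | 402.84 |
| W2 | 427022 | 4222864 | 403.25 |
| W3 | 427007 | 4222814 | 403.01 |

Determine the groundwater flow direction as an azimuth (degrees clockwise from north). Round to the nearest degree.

Taking W1 as reference: W2−W1 = (55, -35, +0.41); W3−W1 = (40, -85, +0.17).
Solve a·Δx + b·Δy = Δh: det = 55·(-85) − 40·(-35) = -3275.
∂h/∂x = [(+0.41)·(-85) − (+0.17)·(-35)] / -3275 = +0.008824
∂h/∂y = [55·(+0.17) − 40·(+0.41)] / -3275 = +0.002153
Flow direction (−∇h) has components (-0.008824 E, -0.002153 N).
Azimuth = atan2(E, N) = atan2(-0.008824, -0.002153) = 256.3° ≈ 256°.

256°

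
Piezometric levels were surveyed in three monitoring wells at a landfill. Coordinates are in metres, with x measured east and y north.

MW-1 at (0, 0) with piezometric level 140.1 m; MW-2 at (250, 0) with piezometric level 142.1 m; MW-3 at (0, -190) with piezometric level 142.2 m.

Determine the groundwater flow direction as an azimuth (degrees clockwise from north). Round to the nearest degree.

324°

∂h/∂x = (142.1 − 140.1) / (250 − 0) = +0.008000
∂h/∂y = (142.2 − 140.1) / (-190 − 0) = -0.01105
Flow direction (−∇h) has components (-0.008000 E, +0.01105 N).
Azimuth = atan2(E, N) = atan2(-0.008000, +0.01105) = 324.1° ≈ 324°.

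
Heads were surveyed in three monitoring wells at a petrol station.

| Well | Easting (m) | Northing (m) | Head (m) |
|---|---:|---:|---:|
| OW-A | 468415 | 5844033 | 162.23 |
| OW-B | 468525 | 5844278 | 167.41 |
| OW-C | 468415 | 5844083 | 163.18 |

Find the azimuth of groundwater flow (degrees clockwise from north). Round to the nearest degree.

194°

Three-point gradient (reference OW-A): Δ to OW-B = (110, 245, +5.18), Δ to OW-C = (0, 50, +0.95).
∂h/∂x = +0.004773, ∂h/∂y = +0.01900 (det = 5500).
Flow direction (−∇h) has components (-0.004773 E, -0.01900 N).
Azimuth = atan2(E, N) = atan2(-0.004773, -0.01900) = 194.1° ≈ 194°.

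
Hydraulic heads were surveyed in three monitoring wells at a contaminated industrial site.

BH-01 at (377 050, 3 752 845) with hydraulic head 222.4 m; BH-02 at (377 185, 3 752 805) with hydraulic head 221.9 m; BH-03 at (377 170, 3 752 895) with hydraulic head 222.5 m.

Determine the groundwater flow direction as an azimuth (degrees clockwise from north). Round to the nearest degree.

164°

Taking BH-01 as reference: BH-02−BH-01 = (135, -40, -0.5); BH-03−BH-01 = (120, 50, +0.1).
Determinant of the coordinate differences = 135·50 − 120·(-40) = 11550.
∂h/∂x = [(-0.5)·50 − (+0.1)·(-40)] / 11550 = -0.001818
∂h/∂y = [135·(+0.1) − 120·(-0.5)] / 11550 = +0.006364
Flow direction (−∇h) has components (+0.001818 E, -0.006364 N).
Azimuth = atan2(E, N) = atan2(+0.001818, -0.006364) = 164.1° ≈ 164°.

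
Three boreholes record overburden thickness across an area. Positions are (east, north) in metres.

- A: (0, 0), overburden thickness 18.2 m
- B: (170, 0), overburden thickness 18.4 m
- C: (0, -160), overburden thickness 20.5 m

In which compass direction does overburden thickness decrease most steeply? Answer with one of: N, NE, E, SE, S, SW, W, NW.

∂d/∂x = (18.4 − 18.2) / (170 − 0) = +0.001176
∂d/∂y = (20.5 − 18.2) / (-160 − 0) = -0.01438
Steepest decrease is along −∇f = (-0.001176 E, +0.01438 N) → north.

N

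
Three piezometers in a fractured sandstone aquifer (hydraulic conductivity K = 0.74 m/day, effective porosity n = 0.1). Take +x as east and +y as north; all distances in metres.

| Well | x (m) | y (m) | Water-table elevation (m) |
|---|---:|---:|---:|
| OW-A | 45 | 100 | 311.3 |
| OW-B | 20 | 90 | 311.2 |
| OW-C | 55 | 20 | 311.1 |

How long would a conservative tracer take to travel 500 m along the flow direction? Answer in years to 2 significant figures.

Differences from OW-A: to OW-B (Δx, Δy, Δh) = (-25, -10, -0.1); to OW-C = (10, -80, -0.2).
Solve a·Δx + b·Δy = Δh: det = (-25)·(-80) − 10·(-10) = 2100.
∂h/∂x = [(-0.1)·(-80) − (-0.2)·(-10)] / 2100 = +0.002857
∂h/∂y = [(-25)·(-0.2) − 10·(-0.1)] / 2100 = +0.002857
|∇h| = √(0.002857² + 0.002857²) = 0.00404
Seepage velocity v = K·i/n = 0.74 × 0.00404 / 0.1 = 0.0299 m/day.
t = 500 / 0.0299 = 1.672e+04 days = 45.8 years.

46 years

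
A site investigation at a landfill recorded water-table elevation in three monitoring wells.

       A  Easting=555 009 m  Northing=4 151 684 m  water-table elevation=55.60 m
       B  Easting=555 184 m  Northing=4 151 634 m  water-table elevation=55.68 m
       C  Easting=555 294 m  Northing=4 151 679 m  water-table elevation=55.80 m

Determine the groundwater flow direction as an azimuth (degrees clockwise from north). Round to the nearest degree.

218°

Differences from A: to B (Δx, Δy, Δh) = (175, -50, +0.08); to C = (285, -5, +0.20).
Solve a·Δx + b·Δy = Δh: det = 175·(-5) − 285·(-50) = 13375.
∂h/∂x = [(+0.08)·(-5) − (+0.20)·(-50)] / 13375 = +0.0007178
∂h/∂y = [175·(+0.20) − 285·(+0.08)] / 13375 = +0.0009121
Flow direction (−∇h) has components (-0.0007178 E, -0.0009121 N).
Azimuth = atan2(E, N) = atan2(-0.0007178, -0.0009121) = 218.2° ≈ 218°.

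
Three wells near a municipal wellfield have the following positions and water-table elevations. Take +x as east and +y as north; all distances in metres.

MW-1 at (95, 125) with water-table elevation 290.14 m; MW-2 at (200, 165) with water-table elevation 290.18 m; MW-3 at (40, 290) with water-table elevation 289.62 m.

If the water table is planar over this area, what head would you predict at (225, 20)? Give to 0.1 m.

290.6 m

Three-point gradient (reference MW-1): Δ to MW-2 = (105, 40, +0.04), Δ to MW-3 = (-55, 165, -0.52).
∂h/∂x = +0.001403, ∂h/∂y = -0.002684 (det = 19525).
h(225, 20) = 290.14 + (+0.001403)·(130) + (-0.002684)·(-105) = 290.14 +0.182 +0.282 = 290.604 m.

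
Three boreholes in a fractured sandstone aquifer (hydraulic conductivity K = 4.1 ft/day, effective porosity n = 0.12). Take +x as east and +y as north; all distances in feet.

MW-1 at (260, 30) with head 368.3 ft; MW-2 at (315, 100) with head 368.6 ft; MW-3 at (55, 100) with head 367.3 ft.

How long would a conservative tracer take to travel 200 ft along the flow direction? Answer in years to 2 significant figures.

3.2 years

Taking MW-1 as reference: MW-2−MW-1 = (55, 70, +0.3); MW-3−MW-1 = (-205, 70, -1.0).
Solve a·Δx + b·Δy = Δh: det = 55·70 − (-205)·70 = 18200.
∂h/∂x = [(+0.3)·70 − (-1.0)·70] / 18200 = +0.005000
∂h/∂y = [55·(-1.0) − (-205)·(+0.3)] / 18200 = +0.0003571
|∇h| = √(0.005000² + 0.0003571²) = 0.005013
Seepage velocity v = K·i/n = 4.1 × 0.005013 / 0.12 = 0.1713 ft/day.
t = 200 / 0.1713 = 1168 days = 3.2 years.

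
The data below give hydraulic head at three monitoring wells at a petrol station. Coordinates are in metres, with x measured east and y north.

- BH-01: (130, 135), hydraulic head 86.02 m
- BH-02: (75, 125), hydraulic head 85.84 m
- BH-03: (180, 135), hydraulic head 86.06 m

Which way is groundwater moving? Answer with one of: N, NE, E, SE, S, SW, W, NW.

S

Taking BH-01 as reference: BH-02−BH-01 = (-55, -10, -0.18); BH-03−BH-01 = (50, 0, +0.04).
Determinant of the coordinate differences = (-55)·0 − 50·(-10) = 500.
∂h/∂x = [(-0.18)·0 − (+0.04)·(-10)] / 500 = +0.0008000
∂h/∂y = [(-55)·(+0.04) − 50·(-0.18)] / 500 = +0.01360
Flow = −∇h = (-0.0008000 east, -0.01360 north), which points south.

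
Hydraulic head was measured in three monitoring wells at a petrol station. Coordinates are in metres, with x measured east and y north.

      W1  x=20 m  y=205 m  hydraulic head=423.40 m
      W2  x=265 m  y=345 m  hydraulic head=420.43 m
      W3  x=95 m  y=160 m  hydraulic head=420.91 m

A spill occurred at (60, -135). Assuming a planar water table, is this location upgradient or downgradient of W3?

downgradient

With h = a·x + b·y + c and W1 as origin, the differences give:
  245·a + 140·b = -2.97
  75·a + (-45)·b = -2.49
Eliminate b (×(-45) and ×140, subtract): -21525·a = 482.250 → a = ∂h/∂x = -0.02240
Back-substitute: b = ∂h/∂y = +0.01799.
Head at (60, -135) = 423.40 + (-0.02240)·(40) + (+0.01799)·(-340) = 416.39 m.
That is lower than the 420.91 m at W3, so the point is downgradient.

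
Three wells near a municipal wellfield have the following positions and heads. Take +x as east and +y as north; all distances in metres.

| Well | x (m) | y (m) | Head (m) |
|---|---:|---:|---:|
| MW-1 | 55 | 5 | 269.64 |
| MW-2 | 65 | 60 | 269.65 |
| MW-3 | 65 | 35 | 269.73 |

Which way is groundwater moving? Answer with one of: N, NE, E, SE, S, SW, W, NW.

W

Taking MW-1 as reference: MW-2−MW-1 = (10, 55, +0.01); MW-3−MW-1 = (10, 30, +0.09).
Determinant of the coordinate differences = 10·30 − 10·55 = -250.
∂h/∂x = [(+0.01)·30 − (+0.09)·55] / -250 = +0.01860
∂h/∂y = [10·(+0.09) − 10·(+0.01)] / -250 = -0.003200
Flow = −∇h = (-0.01860 east, +0.003200 north), which points west.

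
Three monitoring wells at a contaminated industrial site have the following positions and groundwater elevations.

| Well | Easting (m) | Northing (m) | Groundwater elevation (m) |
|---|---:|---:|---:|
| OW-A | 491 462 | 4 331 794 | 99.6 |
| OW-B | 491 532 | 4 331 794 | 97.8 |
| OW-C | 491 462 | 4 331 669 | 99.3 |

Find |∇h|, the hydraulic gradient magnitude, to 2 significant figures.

∂h/∂x = (97.8 − 99.6) / (491532 − 491462) = -0.02571
∂h/∂y = (99.3 − 99.6) / (4331669 − 4331794) = +0.002400
|∇h| = √(-0.02571² + 0.002400²) = 0.02582

0.026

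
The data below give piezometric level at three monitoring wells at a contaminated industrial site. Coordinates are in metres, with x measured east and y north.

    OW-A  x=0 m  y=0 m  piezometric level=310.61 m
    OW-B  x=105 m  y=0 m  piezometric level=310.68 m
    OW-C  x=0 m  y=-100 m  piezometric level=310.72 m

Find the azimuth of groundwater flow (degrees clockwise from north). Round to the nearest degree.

329°

∂h/∂x = (310.68 − 310.61) / (105 − 0) = +0.0006667
∂h/∂y = (310.72 − 310.61) / (-100 − 0) = -0.001100
Flow direction (−∇h) has components (-0.0006667 E, +0.001100 N).
Azimuth = atan2(E, N) = atan2(-0.0006667, +0.001100) = 328.8° ≈ 329°.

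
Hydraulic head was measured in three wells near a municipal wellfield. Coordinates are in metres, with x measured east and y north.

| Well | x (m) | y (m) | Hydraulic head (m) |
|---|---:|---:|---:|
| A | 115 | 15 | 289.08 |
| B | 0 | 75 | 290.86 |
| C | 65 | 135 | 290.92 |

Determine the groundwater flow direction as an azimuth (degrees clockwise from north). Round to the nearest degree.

Three-point gradient (reference A): Δ to B = (-115, 60, +1.78), Δ to C = (-50, 120, +1.84).
∂h/∂x = -0.009556, ∂h/∂y = +0.01135 (det = -10800).
Flow direction (−∇h) has components (+0.009556 E, -0.01135 N).
Azimuth = atan2(E, N) = atan2(+0.009556, -0.01135) = 139.9° ≈ 140°.

140°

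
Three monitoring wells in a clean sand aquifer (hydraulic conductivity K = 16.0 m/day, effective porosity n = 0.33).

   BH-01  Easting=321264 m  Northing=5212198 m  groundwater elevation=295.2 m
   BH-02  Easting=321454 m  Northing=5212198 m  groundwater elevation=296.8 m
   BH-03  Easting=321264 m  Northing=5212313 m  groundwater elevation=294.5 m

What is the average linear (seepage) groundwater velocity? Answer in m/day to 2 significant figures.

0.50 m/day

∂h/∂x = (296.8 − 295.2) / (321454 − 321264) = +0.008421
∂h/∂y = (294.5 − 295.2) / (5212313 − 5212198) = -0.006087
|∇h| = √(0.008421² + -0.006087²) = 0.01039
Seepage velocity v = K·i/n = 16.0 × 0.01039 / 0.33 = 0.5038 m/day.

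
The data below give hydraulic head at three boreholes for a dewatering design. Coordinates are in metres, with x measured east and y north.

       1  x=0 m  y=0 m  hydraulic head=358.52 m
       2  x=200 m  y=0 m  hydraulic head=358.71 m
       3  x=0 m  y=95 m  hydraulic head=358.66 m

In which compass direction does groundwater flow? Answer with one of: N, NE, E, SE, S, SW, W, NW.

SW

∂h/∂x = (358.71 − 358.52) / (200 − 0) = +0.0009500
∂h/∂y = (358.66 − 358.52) / (95 − 0) = +0.001474
Flow = −∇h = (-0.0009500 east, -0.001474 north), which points southwest.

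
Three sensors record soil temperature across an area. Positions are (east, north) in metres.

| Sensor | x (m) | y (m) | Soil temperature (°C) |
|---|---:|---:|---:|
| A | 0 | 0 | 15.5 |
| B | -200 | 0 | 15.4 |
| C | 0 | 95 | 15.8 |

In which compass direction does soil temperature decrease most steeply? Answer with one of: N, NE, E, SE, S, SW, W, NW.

∂T/∂x = (15.4 − 15.5) / (-200 − 0) = +0.0005000
∂T/∂y = (15.8 − 15.5) / (95 − 0) = +0.003158
Steepest decrease is along −∇f = (-0.0005000 E, -0.003158 N) → south.

S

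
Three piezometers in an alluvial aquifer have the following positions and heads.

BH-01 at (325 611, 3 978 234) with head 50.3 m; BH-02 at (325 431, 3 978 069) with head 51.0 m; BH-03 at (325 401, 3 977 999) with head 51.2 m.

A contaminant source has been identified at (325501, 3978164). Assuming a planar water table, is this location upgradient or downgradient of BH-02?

downgradient

With h = a·x + b·y + c and BH-01 as origin, the differences give:
  (-180)·a + (-165)·b = +0.7
  (-210)·a + (-235)·b = +0.9
Eliminate b (×(-235) and ×(-165), subtract): 7650·a = -16.00 → a = ∂h/∂x = -0.002092
Back-substitute: b = ∂h/∂y = -0.001961.
Head at (325501, 3978164) = 50.3 + (-0.002092)·(-110) + (-0.001961)·(-70) = 50.67 m.
That is lower than the 51.0 m at BH-02, so the point is downgradient.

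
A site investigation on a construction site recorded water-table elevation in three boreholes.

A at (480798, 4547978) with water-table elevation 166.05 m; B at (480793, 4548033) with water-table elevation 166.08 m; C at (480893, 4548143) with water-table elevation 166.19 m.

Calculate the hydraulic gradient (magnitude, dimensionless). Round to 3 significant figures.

0.000742

Differences from A: to B (Δx, Δy, Δh) = (-5, 55, +0.03); to C = (95, 165, +0.14).
Determinant of the coordinate differences = (-5)·165 − 95·55 = -6050.
∂h/∂x = [(+0.03)·165 − (+0.14)·55] / -6050 = +0.0004545
∂h/∂y = [(-5)·(+0.14) − 95·(+0.03)] / -6050 = +0.0005868
|∇h| = √(0.0004545² + 0.0005868²) = 0.0007422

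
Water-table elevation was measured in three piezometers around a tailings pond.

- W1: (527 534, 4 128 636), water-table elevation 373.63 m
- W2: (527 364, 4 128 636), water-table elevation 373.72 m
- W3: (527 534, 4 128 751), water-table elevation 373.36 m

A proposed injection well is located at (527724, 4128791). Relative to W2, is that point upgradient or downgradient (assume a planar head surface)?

∂h/∂x = (373.72 − 373.63) / (527364 − 527534) = -0.0005294
∂h/∂y = (373.36 − 373.63) / (4128751 − 4128636) = -0.002348
Head at (527724, 4128791) = 373.63 + (-0.0005294)·(190) + (-0.002348)·(155) = 373.17 m.
That is lower than the 373.72 m at W2, so the point is downgradient.

downgradient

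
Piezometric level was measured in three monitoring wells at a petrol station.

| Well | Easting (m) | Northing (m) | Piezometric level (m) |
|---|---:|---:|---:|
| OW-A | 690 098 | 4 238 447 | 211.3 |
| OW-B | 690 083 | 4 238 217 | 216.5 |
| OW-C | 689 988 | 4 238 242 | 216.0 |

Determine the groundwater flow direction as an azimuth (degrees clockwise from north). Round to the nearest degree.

002°

Differences from OW-A: to OW-B (Δx, Δy, Δh) = (-15, -230, +5.2); to OW-C = (-110, -205, +4.7).
Determinant of the coordinate differences = (-15)·(-205) − (-110)·(-230) = -22225.
∂h/∂x = [(+5.2)·(-205) − (+4.7)·(-230)] / -22225 = -0.0006749
∂h/∂y = [(-15)·(+4.7) − (-110)·(+5.2)] / -22225 = -0.02256
Flow direction (−∇h) has components (+0.0006749 E, +0.02256 N).
Azimuth = atan2(E, N) = atan2(+0.0006749, +0.02256) = 1.7° ≈ 002°.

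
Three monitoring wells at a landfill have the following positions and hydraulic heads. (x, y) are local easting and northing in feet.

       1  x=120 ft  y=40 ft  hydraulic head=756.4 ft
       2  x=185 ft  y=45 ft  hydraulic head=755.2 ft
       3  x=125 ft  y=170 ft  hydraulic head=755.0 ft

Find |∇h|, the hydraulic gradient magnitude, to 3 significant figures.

0.0204

Taking 1 as reference: 2−1 = (65, 5, -1.2); 3−1 = (5, 130, -1.4).
Determinant of the coordinate differences = 65·130 − 5·5 = 8425.
∂h/∂x = [(-1.2)·130 − (-1.4)·5] / 8425 = -0.01769
∂h/∂y = [65·(-1.4) − 5·(-1.2)] / 8425 = -0.01009
|∇h| = √(-0.01769² + -0.01009²) = 0.02037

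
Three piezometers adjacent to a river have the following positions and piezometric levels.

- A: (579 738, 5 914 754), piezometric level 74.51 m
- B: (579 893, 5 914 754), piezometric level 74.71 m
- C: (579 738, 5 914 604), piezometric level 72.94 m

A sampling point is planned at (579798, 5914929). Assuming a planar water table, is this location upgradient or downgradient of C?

∂h/∂x = (74.71 − 74.51) / (579893 − 579738) = +0.001290
∂h/∂y = (72.94 − 74.51) / (5914604 − 5914754) = +0.01047
Head at (579798, 5914929) = 74.51 + (+0.001290)·(60) + (+0.01047)·(175) = 76.42 m.
That is higher than the 72.94 m at C, so the point is upgradient.

upgradient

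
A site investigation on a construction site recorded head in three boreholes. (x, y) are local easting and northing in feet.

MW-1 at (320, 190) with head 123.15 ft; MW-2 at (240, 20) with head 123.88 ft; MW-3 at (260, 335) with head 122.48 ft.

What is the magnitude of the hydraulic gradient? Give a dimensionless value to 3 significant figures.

With h = a·x + b·y + c and MW-1 as origin, the differences give:
  (-80)·a + (-170)·b = +0.73
  (-60)·a + 145·b = -0.67
Eliminate b (×145 and ×(-170), subtract): -21800·a = -8.050 → a = ∂h/∂x = +0.0003693
Back-substitute: b = ∂h/∂y = -0.004468.
|∇h| = √(0.0003693² + -0.004468²) = 0.004483

0.00448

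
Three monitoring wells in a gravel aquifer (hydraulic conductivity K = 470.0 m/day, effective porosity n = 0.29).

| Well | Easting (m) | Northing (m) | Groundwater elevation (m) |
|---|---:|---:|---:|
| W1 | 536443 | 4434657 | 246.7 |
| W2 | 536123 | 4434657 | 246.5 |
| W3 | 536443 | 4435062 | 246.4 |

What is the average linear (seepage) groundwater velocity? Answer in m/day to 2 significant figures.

∂h/∂x = (246.5 − 246.7) / (536123 − 536443) = +0.0006250
∂h/∂y = (246.4 − 246.7) / (4435062 − 4434657) = -0.0007407
|∇h| = √(0.0006250² + -0.0007407²) = 0.0009692
Seepage velocity v = K·i/n = 470.0 × 0.0009692 / 0.29 = 1.571 m/day.

1.6 m/day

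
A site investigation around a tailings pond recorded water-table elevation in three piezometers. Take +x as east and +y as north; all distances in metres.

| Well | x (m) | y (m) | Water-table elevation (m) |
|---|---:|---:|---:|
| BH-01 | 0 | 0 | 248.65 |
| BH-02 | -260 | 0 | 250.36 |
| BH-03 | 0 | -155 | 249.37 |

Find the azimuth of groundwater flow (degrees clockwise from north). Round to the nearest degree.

055°

∂h/∂x = (250.36 − 248.65) / (-260 − 0) = -0.006577
∂h/∂y = (249.37 − 248.65) / (-155 − 0) = -0.004645
Flow direction (−∇h) has components (+0.006577 E, +0.004645 N).
Azimuth = atan2(E, N) = atan2(+0.006577, +0.004645) = 54.8° ≈ 055°.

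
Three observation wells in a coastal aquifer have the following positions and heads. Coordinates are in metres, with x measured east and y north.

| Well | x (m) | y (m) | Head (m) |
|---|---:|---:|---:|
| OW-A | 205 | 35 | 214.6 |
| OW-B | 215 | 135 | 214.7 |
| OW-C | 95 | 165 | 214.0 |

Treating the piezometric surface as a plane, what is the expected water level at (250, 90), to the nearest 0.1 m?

Differences from OW-A: to OW-B (Δx, Δy, Δh) = (10, 100, +0.1); to OW-C = (-110, 130, -0.6).
Determinant of the coordinate differences = 10·130 − (-110)·100 = 12300.
∂h/∂x = [(+0.1)·130 − (-0.6)·100] / 12300 = +0.005935
∂h/∂y = [10·(-0.6) − (-110)·(+0.1)] / 12300 = +0.0004065
h(250, 90) = 214.6 + (+0.005935)·(45) + (+0.0004065)·(55) = 214.6 +0.267 +0.022 = 214.889 m.

214.9 m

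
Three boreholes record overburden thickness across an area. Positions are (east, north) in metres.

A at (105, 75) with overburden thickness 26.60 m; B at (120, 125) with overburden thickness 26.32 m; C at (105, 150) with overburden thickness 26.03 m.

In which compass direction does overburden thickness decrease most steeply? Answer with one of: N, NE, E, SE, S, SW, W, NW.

NW

With d = a·x + b·y + c and A as origin, the differences give:
  15·a + 50·b = -0.28
  0·a + 75·b = -0.57
Eliminate b (×75 and ×50, subtract): 1125·a = 7.500 → a = ∂d/∂x = +0.006667
Back-substitute: b = ∂d/∂y = -0.007600.
Steepest decrease is along −∇f = (-0.006667 E, +0.007600 N) → northwest.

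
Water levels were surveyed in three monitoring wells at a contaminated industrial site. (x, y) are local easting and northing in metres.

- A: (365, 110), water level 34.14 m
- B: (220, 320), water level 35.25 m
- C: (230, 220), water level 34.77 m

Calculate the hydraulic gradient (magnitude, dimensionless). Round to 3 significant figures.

0.00479

Differences from A: to B (Δx, Δy, Δh) = (-145, 210, +1.11); to C = (-135, 110, +0.63).
Determinant of the coordinate differences = (-145)·110 − (-135)·210 = 12400.
∂h/∂x = [(+1.11)·110 − (+0.63)·210] / 12400 = -0.0008226
∂h/∂y = [(-145)·(+0.63) − (-135)·(+1.11)] / 12400 = +0.004718
|∇h| = √(-0.0008226² + 0.004718²) = 0.004789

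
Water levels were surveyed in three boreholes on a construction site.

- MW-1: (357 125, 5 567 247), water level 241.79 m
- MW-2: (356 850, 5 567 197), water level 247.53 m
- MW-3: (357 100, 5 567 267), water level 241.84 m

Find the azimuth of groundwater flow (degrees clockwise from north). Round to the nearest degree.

042°

Three-point gradient (reference MW-1): Δ to MW-2 = (-275, -50, +5.74), Δ to MW-3 = (-25, 20, +0.05).
∂h/∂x = -0.01738, ∂h/∂y = -0.01922 (det = -6750).
Flow direction (−∇h) has components (+0.01738 E, +0.01922 N).
Azimuth = atan2(E, N) = atan2(+0.01738, +0.01922) = 42.1° ≈ 042°.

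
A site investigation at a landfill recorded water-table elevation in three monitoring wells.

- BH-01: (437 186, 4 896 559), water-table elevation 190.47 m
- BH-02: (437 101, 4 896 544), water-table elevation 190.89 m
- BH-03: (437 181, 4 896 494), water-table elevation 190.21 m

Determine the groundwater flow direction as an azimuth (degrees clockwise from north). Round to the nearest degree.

Differences from BH-01: to BH-02 (Δx, Δy, Δh) = (-85, -15, +0.42); to BH-03 = (-5, -65, -0.26).
Determinant of the coordinate differences = (-85)·(-65) − (-5)·(-15) = 5450.
∂h/∂x = [(+0.42)·(-65) − (-0.26)·(-15)] / 5450 = -0.005725
∂h/∂y = [(-85)·(-0.26) − (-5)·(+0.42)] / 5450 = +0.004440
Flow direction (−∇h) has components (+0.005725 E, -0.004440 N).
Azimuth = atan2(E, N) = atan2(+0.005725, -0.004440) = 127.8° ≈ 128°.

128°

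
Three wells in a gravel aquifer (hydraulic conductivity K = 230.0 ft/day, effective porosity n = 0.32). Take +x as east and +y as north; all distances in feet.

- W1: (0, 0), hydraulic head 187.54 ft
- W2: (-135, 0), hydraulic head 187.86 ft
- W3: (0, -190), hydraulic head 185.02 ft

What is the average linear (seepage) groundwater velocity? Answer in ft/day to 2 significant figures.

∂h/∂x = (187.86 − 187.54) / (-135 − 0) = -0.002370
∂h/∂y = (185.02 − 187.54) / (-190 − 0) = +0.01326
|∇h| = √(-0.002370² + 0.01326²) = 0.01347
Seepage velocity v = K·i/n = 230.0 × 0.01347 / 0.32 = 9.682 ft/day.

9.7 ft/day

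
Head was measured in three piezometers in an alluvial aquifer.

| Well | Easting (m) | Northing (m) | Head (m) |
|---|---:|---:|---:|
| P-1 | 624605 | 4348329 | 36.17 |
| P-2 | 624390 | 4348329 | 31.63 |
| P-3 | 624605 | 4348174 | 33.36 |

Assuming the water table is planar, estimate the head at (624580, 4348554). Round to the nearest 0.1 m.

39.7 m

∂h/∂x = (31.63 − 36.17) / (624390 − 624605) = +0.02112
∂h/∂y = (33.36 − 36.17) / (4348174 − 4348329) = +0.01813
h(624580, 4348554) = 36.17 + (+0.02112)·(-25) + (+0.01813)·(225) = 36.17 -0.528 +4.079 = 39.721 m.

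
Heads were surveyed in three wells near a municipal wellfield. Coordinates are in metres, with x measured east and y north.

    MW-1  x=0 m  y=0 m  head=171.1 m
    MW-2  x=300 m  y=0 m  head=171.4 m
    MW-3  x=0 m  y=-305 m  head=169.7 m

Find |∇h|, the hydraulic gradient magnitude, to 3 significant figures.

∂h/∂x = (171.4 − 171.1) / (300 − 0) = +0.001000
∂h/∂y = (169.7 − 171.1) / (-305 − 0) = +0.004590
|∇h| = √(0.001000² + 0.004590²) = 0.004698

0.00470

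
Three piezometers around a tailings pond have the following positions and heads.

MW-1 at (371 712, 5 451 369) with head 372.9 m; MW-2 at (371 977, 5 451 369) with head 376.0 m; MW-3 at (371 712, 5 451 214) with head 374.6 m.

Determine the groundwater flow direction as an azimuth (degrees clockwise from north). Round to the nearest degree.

313°

∂h/∂x = (376.0 − 372.9) / (371977 − 371712) = +0.01170
∂h/∂y = (374.6 − 372.9) / (5451214 − 5451369) = -0.01097
Flow direction (−∇h) has components (-0.01170 E, +0.01097 N).
Azimuth = atan2(E, N) = atan2(-0.01170, +0.01097) = 313.2° ≈ 313°.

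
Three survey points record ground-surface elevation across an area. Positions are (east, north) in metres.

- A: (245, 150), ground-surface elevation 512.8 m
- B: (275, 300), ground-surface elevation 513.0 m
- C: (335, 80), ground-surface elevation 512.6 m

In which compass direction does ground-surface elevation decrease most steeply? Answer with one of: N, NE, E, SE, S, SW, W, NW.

SE

With z = a·x + b·y + c and A as origin, the differences give:
  30·a + 150·b = +0.2
  90·a + (-70)·b = -0.2
Eliminate b (×(-70) and ×150, subtract): -15600·a = 16.00 → a = ∂z/∂x = -0.001026
Back-substitute: b = ∂z/∂y = +0.001538.
Steepest decrease is along −∇f = (+0.001026 E, -0.001538 N) → southeast.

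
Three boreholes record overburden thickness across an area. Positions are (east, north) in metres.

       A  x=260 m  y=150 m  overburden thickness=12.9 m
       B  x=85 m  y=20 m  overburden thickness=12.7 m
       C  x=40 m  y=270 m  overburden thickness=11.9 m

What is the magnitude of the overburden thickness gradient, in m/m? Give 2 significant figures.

0.0041 m/m

Differences from A: to B (Δx, Δy, Δh) = (-175, -130, -0.2); to C = (-220, 120, -1.0).
Determinant of the coordinate differences = (-175)·120 − (-220)·(-130) = -49600.
∂d/∂x = [(-0.2)·120 − (-1.0)·(-130)] / -49600 = +0.003105
∂d/∂y = [(-175)·(-1.0) − (-220)·(-0.2)] / -49600 = -0.002641
|∇f| = √(0.003105² + -0.002641²) = 0.004076 m/m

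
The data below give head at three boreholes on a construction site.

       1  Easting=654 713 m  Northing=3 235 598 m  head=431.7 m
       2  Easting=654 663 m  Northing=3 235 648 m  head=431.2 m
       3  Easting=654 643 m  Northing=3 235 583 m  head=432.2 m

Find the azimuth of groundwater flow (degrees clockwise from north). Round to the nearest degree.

016°

Taking 1 as reference: 2−1 = (-50, 50, -0.5); 3−1 = (-70, -15, +0.5).
Solve a·Δx + b·Δy = Δh: det = (-50)·(-15) − (-70)·50 = 4250.
∂h/∂x = [(-0.5)·(-15) − (+0.5)·50] / 4250 = -0.004118
∂h/∂y = [(-50)·(+0.5) − (-70)·(-0.5)] / 4250 = -0.01412
Flow direction (−∇h) has components (+0.004118 E, +0.01412 N).
Azimuth = atan2(E, N) = atan2(+0.004118, +0.01412) = 16.3° ≈ 016°.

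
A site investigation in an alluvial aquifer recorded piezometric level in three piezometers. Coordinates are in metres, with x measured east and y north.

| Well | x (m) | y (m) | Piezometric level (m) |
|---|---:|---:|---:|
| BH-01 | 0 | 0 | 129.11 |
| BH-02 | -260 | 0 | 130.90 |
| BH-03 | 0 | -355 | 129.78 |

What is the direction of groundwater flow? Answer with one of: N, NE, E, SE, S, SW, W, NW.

∂h/∂x = (130.90 − 129.11) / (-260 − 0) = -0.006885
∂h/∂y = (129.78 − 129.11) / (-355 − 0) = -0.001887
Flow = −∇h = (+0.006885 east, +0.001887 north), which points east.

E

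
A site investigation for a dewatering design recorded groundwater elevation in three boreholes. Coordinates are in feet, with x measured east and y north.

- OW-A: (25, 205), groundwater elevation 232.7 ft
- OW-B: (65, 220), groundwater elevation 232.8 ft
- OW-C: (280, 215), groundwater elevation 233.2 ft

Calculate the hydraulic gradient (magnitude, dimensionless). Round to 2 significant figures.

0.0025

With h = a·x + b·y + c and OW-A as origin, the differences give:
  40·a + 15·b = +0.1
  255·a + 10·b = +0.5
Eliminate b (×10 and ×15, subtract): -3425·a = -6.50 → a = ∂h/∂x = +0.001898
Back-substitute: b = ∂h/∂y = +0.001606.
|∇h| = √(0.001898² + 0.001606²) = 0.002486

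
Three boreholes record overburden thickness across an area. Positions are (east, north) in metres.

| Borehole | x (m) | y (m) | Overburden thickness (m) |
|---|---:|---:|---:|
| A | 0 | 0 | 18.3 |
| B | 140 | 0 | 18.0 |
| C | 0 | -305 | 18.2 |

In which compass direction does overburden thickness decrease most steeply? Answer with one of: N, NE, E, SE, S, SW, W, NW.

∂d/∂x = (18.0 − 18.3) / (140 − 0) = -0.002143
∂d/∂y = (18.2 − 18.3) / (-305 − 0) = +0.0003279
Steepest decrease is along −∇f = (+0.002143 E, -0.0003279 N) → east.

E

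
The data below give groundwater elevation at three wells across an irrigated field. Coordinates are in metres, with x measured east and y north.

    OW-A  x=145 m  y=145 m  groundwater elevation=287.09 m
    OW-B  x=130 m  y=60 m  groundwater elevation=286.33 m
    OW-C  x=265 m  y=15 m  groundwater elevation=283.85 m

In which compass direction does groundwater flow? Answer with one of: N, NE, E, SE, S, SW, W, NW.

Three-point gradient (reference OW-A): Δ to OW-B = (-15, -85, -0.76), Δ to OW-C = (120, -130, -3.24).
∂h/∂x = -0.01453, ∂h/∂y = +0.01151 (det = 12150).
Flow = −∇h = (+0.01453 east, -0.01151 north), which points southeast.

SE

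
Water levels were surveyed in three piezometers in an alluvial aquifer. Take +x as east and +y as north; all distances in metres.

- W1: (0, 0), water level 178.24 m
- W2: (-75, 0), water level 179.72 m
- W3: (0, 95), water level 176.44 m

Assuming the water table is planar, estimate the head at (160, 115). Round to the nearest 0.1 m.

∂h/∂x = (179.72 − 178.24) / (-75 − 0) = -0.01973
∂h/∂y = (176.44 − 178.24) / (95 − 0) = -0.01895
h(160, 115) = 178.24 + (-0.01973)·(160) + (-0.01895)·(115) = 178.24 -3.157 -2.179 = 172.904 m.

172.9 m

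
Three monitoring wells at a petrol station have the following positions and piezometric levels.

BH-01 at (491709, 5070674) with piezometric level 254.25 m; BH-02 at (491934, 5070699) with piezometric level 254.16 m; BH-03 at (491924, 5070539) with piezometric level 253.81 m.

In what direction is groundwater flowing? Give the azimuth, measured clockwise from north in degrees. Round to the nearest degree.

164°

Differences from BH-01: to BH-02 (Δx, Δy, Δh) = (225, 25, -0.09); to BH-03 = (215, -135, -0.44).
Determinant of the coordinate differences = 225·(-135) − 215·25 = -35750.
∂h/∂x = [(-0.09)·(-135) − (-0.44)·25] / -35750 = -0.0006476
∂h/∂y = [225·(-0.44) − 215·(-0.09)] / -35750 = +0.002228
Flow direction (−∇h) has components (+0.0006476 E, -0.002228 N).
Azimuth = atan2(E, N) = atan2(+0.0006476, -0.002228) = 163.8° ≈ 164°.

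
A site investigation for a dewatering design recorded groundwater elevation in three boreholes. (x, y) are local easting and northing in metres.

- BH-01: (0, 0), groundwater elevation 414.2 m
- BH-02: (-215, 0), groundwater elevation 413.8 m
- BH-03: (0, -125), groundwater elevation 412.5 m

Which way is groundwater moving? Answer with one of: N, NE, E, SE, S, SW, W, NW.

S

∂h/∂x = (413.8 − 414.2) / (-215 − 0) = +0.001860
∂h/∂y = (412.5 − 414.2) / (-125 − 0) = +0.01360
Flow = −∇h = (-0.001860 east, -0.01360 north), which points south.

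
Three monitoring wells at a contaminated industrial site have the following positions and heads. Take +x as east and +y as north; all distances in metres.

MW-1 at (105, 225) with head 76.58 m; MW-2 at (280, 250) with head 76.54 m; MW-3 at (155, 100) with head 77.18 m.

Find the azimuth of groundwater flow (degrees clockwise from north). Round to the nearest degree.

355°

Three-point gradient (reference MW-1): Δ to MW-2 = (175, 25, -0.04), Δ to MW-3 = (50, -125, +0.60).
∂h/∂x = +0.0004324, ∂h/∂y = -0.004627 (det = -23125).
Flow direction (−∇h) has components (-0.0004324 E, +0.004627 N).
Azimuth = atan2(E, N) = atan2(-0.0004324, +0.004627) = 354.7° ≈ 355°.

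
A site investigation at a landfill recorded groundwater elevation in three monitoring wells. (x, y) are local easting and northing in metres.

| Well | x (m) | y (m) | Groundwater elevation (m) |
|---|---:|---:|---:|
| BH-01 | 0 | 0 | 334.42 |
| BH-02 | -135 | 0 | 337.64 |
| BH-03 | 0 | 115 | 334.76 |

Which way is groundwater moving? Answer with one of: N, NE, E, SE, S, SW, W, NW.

∂h/∂x = (337.64 − 334.42) / (-135 − 0) = -0.02385
∂h/∂y = (334.76 − 334.42) / (115 − 0) = +0.002957
Flow = −∇h = (+0.02385 east, -0.002957 north), which points east.

E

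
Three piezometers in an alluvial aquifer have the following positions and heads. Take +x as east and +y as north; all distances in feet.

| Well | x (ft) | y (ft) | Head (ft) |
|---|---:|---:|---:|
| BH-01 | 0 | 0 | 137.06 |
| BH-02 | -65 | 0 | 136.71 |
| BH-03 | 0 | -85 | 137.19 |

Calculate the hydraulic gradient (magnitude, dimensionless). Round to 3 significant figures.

0.00560

∂h/∂x = (136.71 − 137.06) / (-65 − 0) = +0.005385
∂h/∂y = (137.19 − 137.06) / (-85 − 0) = -0.001529
|∇h| = √(0.005385² + -0.001529²) = 0.005598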